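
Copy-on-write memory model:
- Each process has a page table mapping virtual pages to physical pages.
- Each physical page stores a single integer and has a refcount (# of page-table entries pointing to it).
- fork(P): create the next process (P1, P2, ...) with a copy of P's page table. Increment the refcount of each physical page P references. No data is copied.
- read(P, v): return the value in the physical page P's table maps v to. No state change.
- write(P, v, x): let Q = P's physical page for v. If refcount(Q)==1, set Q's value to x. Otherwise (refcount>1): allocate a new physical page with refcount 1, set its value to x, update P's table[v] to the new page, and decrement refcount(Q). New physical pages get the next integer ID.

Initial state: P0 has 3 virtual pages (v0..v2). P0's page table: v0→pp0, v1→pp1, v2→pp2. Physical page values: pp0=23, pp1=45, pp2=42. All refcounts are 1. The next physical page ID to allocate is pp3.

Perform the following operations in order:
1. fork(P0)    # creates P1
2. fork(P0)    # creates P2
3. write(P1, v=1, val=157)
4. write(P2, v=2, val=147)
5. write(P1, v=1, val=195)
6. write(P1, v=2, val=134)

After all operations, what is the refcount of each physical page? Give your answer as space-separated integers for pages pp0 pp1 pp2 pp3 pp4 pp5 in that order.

Op 1: fork(P0) -> P1. 3 ppages; refcounts: pp0:2 pp1:2 pp2:2
Op 2: fork(P0) -> P2. 3 ppages; refcounts: pp0:3 pp1:3 pp2:3
Op 3: write(P1, v1, 157). refcount(pp1)=3>1 -> COPY to pp3. 4 ppages; refcounts: pp0:3 pp1:2 pp2:3 pp3:1
Op 4: write(P2, v2, 147). refcount(pp2)=3>1 -> COPY to pp4. 5 ppages; refcounts: pp0:3 pp1:2 pp2:2 pp3:1 pp4:1
Op 5: write(P1, v1, 195). refcount(pp3)=1 -> write in place. 5 ppages; refcounts: pp0:3 pp1:2 pp2:2 pp3:1 pp4:1
Op 6: write(P1, v2, 134). refcount(pp2)=2>1 -> COPY to pp5. 6 ppages; refcounts: pp0:3 pp1:2 pp2:1 pp3:1 pp4:1 pp5:1

Answer: 3 2 1 1 1 1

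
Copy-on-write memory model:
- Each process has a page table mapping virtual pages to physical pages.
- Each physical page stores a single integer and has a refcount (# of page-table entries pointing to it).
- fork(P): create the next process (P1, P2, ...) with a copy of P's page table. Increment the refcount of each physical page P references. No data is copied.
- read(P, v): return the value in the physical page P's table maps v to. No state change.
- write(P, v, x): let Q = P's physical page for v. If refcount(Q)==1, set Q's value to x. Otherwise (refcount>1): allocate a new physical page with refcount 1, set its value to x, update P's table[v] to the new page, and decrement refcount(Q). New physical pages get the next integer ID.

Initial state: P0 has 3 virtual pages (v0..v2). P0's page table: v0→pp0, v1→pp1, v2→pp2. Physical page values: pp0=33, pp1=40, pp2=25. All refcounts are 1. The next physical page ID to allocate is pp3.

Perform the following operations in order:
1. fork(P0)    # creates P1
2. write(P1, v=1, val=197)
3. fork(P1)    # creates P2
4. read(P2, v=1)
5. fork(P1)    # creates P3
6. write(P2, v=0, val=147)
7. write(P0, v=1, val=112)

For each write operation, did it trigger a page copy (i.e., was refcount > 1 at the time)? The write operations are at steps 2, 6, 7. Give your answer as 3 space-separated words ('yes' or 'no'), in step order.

Op 1: fork(P0) -> P1. 3 ppages; refcounts: pp0:2 pp1:2 pp2:2
Op 2: write(P1, v1, 197). refcount(pp1)=2>1 -> COPY to pp3. 4 ppages; refcounts: pp0:2 pp1:1 pp2:2 pp3:1
Op 3: fork(P1) -> P2. 4 ppages; refcounts: pp0:3 pp1:1 pp2:3 pp3:2
Op 4: read(P2, v1) -> 197. No state change.
Op 5: fork(P1) -> P3. 4 ppages; refcounts: pp0:4 pp1:1 pp2:4 pp3:3
Op 6: write(P2, v0, 147). refcount(pp0)=4>1 -> COPY to pp4. 5 ppages; refcounts: pp0:3 pp1:1 pp2:4 pp3:3 pp4:1
Op 7: write(P0, v1, 112). refcount(pp1)=1 -> write in place. 5 ppages; refcounts: pp0:3 pp1:1 pp2:4 pp3:3 pp4:1

yes yes no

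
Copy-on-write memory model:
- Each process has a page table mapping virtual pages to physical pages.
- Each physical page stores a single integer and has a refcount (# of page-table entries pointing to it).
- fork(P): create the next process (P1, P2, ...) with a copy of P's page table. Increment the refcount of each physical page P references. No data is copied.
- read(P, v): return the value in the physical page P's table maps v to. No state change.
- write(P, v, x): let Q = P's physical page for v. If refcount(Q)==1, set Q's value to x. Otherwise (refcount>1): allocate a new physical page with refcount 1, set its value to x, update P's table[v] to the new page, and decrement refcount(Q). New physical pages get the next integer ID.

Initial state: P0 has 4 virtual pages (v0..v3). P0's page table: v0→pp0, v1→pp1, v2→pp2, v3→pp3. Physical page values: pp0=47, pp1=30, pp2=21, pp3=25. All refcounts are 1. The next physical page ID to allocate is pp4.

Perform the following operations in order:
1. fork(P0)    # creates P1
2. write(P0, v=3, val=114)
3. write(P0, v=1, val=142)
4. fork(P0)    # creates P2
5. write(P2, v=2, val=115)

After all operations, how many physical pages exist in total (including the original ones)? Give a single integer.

Op 1: fork(P0) -> P1. 4 ppages; refcounts: pp0:2 pp1:2 pp2:2 pp3:2
Op 2: write(P0, v3, 114). refcount(pp3)=2>1 -> COPY to pp4. 5 ppages; refcounts: pp0:2 pp1:2 pp2:2 pp3:1 pp4:1
Op 3: write(P0, v1, 142). refcount(pp1)=2>1 -> COPY to pp5. 6 ppages; refcounts: pp0:2 pp1:1 pp2:2 pp3:1 pp4:1 pp5:1
Op 4: fork(P0) -> P2. 6 ppages; refcounts: pp0:3 pp1:1 pp2:3 pp3:1 pp4:2 pp5:2
Op 5: write(P2, v2, 115). refcount(pp2)=3>1 -> COPY to pp6. 7 ppages; refcounts: pp0:3 pp1:1 pp2:2 pp3:1 pp4:2 pp5:2 pp6:1

Answer: 7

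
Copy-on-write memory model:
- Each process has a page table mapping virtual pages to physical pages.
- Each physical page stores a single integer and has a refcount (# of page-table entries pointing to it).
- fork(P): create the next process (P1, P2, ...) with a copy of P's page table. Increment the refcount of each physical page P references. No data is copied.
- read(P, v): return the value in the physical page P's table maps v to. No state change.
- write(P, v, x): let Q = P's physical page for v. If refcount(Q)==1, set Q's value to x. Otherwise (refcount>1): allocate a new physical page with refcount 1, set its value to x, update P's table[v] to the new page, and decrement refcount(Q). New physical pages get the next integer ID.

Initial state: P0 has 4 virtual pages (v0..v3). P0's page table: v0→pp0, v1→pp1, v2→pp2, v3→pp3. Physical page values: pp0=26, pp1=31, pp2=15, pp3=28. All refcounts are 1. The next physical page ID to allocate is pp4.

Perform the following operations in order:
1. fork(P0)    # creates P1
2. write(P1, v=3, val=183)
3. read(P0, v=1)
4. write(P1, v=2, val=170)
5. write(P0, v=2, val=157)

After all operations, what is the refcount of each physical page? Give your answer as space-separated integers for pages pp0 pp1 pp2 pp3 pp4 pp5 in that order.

Op 1: fork(P0) -> P1. 4 ppages; refcounts: pp0:2 pp1:2 pp2:2 pp3:2
Op 2: write(P1, v3, 183). refcount(pp3)=2>1 -> COPY to pp4. 5 ppages; refcounts: pp0:2 pp1:2 pp2:2 pp3:1 pp4:1
Op 3: read(P0, v1) -> 31. No state change.
Op 4: write(P1, v2, 170). refcount(pp2)=2>1 -> COPY to pp5. 6 ppages; refcounts: pp0:2 pp1:2 pp2:1 pp3:1 pp4:1 pp5:1
Op 5: write(P0, v2, 157). refcount(pp2)=1 -> write in place. 6 ppages; refcounts: pp0:2 pp1:2 pp2:1 pp3:1 pp4:1 pp5:1

Answer: 2 2 1 1 1 1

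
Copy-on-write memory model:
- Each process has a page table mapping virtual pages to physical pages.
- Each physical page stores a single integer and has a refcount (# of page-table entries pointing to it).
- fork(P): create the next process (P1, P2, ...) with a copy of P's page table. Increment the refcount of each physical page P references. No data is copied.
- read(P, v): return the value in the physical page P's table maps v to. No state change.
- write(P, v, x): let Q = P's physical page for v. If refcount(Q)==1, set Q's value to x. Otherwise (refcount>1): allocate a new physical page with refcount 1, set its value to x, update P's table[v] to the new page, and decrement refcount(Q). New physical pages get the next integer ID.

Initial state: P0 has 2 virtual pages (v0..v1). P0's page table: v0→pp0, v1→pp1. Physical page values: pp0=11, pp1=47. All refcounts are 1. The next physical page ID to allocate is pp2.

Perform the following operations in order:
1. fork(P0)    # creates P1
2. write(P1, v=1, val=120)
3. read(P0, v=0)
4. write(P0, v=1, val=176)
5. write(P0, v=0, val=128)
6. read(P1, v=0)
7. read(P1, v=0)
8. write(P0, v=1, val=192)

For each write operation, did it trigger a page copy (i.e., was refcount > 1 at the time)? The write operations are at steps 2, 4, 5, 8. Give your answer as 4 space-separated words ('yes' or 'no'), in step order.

Op 1: fork(P0) -> P1. 2 ppages; refcounts: pp0:2 pp1:2
Op 2: write(P1, v1, 120). refcount(pp1)=2>1 -> COPY to pp2. 3 ppages; refcounts: pp0:2 pp1:1 pp2:1
Op 3: read(P0, v0) -> 11. No state change.
Op 4: write(P0, v1, 176). refcount(pp1)=1 -> write in place. 3 ppages; refcounts: pp0:2 pp1:1 pp2:1
Op 5: write(P0, v0, 128). refcount(pp0)=2>1 -> COPY to pp3. 4 ppages; refcounts: pp0:1 pp1:1 pp2:1 pp3:1
Op 6: read(P1, v0) -> 11. No state change.
Op 7: read(P1, v0) -> 11. No state change.
Op 8: write(P0, v1, 192). refcount(pp1)=1 -> write in place. 4 ppages; refcounts: pp0:1 pp1:1 pp2:1 pp3:1

yes no yes no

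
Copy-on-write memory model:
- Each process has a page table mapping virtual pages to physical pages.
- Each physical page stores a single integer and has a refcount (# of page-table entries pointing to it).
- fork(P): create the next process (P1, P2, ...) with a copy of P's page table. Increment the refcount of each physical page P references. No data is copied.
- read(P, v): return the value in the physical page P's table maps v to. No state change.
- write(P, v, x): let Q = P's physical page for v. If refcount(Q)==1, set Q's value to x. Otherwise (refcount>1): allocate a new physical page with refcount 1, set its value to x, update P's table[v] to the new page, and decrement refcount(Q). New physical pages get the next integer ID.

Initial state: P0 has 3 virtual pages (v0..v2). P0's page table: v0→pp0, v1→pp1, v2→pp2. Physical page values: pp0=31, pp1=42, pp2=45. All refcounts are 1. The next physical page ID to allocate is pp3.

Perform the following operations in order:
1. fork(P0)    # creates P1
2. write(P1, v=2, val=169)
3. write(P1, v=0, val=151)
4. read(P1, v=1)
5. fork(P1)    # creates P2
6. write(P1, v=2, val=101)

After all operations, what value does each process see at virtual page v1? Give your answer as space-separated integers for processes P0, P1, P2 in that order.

Op 1: fork(P0) -> P1. 3 ppages; refcounts: pp0:2 pp1:2 pp2:2
Op 2: write(P1, v2, 169). refcount(pp2)=2>1 -> COPY to pp3. 4 ppages; refcounts: pp0:2 pp1:2 pp2:1 pp3:1
Op 3: write(P1, v0, 151). refcount(pp0)=2>1 -> COPY to pp4. 5 ppages; refcounts: pp0:1 pp1:2 pp2:1 pp3:1 pp4:1
Op 4: read(P1, v1) -> 42. No state change.
Op 5: fork(P1) -> P2. 5 ppages; refcounts: pp0:1 pp1:3 pp2:1 pp3:2 pp4:2
Op 6: write(P1, v2, 101). refcount(pp3)=2>1 -> COPY to pp5. 6 ppages; refcounts: pp0:1 pp1:3 pp2:1 pp3:1 pp4:2 pp5:1
P0: v1 -> pp1 = 42
P1: v1 -> pp1 = 42
P2: v1 -> pp1 = 42

Answer: 42 42 42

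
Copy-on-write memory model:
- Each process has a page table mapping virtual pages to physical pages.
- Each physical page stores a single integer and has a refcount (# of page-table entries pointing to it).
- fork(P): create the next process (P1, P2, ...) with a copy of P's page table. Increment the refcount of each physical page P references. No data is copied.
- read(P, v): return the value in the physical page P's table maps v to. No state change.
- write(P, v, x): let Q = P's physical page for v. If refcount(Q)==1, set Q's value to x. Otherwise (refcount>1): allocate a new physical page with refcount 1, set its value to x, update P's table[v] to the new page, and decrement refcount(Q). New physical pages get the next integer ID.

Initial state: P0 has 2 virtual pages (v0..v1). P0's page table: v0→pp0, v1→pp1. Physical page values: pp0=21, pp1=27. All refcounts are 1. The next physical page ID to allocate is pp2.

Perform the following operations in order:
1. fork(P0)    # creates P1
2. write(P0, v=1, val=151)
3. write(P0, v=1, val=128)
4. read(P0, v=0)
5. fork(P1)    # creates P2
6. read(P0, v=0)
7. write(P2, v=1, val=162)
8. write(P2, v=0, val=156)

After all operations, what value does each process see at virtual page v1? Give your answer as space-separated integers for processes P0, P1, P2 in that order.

Answer: 128 27 162

Derivation:
Op 1: fork(P0) -> P1. 2 ppages; refcounts: pp0:2 pp1:2
Op 2: write(P0, v1, 151). refcount(pp1)=2>1 -> COPY to pp2. 3 ppages; refcounts: pp0:2 pp1:1 pp2:1
Op 3: write(P0, v1, 128). refcount(pp2)=1 -> write in place. 3 ppages; refcounts: pp0:2 pp1:1 pp2:1
Op 4: read(P0, v0) -> 21. No state change.
Op 5: fork(P1) -> P2. 3 ppages; refcounts: pp0:3 pp1:2 pp2:1
Op 6: read(P0, v0) -> 21. No state change.
Op 7: write(P2, v1, 162). refcount(pp1)=2>1 -> COPY to pp3. 4 ppages; refcounts: pp0:3 pp1:1 pp2:1 pp3:1
Op 8: write(P2, v0, 156). refcount(pp0)=3>1 -> COPY to pp4. 5 ppages; refcounts: pp0:2 pp1:1 pp2:1 pp3:1 pp4:1
P0: v1 -> pp2 = 128
P1: v1 -> pp1 = 27
P2: v1 -> pp3 = 162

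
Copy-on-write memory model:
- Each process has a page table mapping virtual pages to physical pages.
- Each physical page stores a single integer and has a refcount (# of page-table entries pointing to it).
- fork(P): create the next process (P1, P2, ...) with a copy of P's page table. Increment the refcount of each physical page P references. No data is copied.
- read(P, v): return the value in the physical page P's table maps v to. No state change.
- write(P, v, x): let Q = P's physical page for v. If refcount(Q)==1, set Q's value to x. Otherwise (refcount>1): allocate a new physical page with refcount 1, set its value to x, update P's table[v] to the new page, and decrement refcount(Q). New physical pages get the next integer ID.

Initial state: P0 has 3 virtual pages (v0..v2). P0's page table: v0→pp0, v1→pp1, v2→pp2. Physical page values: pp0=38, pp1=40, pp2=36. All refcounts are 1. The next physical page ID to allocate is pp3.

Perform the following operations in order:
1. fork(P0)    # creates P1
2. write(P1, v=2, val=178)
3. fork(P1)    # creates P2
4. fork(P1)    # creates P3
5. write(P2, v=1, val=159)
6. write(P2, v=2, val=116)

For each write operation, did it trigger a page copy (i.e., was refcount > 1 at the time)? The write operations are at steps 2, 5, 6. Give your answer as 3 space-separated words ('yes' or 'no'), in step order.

Op 1: fork(P0) -> P1. 3 ppages; refcounts: pp0:2 pp1:2 pp2:2
Op 2: write(P1, v2, 178). refcount(pp2)=2>1 -> COPY to pp3. 4 ppages; refcounts: pp0:2 pp1:2 pp2:1 pp3:1
Op 3: fork(P1) -> P2. 4 ppages; refcounts: pp0:3 pp1:3 pp2:1 pp3:2
Op 4: fork(P1) -> P3. 4 ppages; refcounts: pp0:4 pp1:4 pp2:1 pp3:3
Op 5: write(P2, v1, 159). refcount(pp1)=4>1 -> COPY to pp4. 5 ppages; refcounts: pp0:4 pp1:3 pp2:1 pp3:3 pp4:1
Op 6: write(P2, v2, 116). refcount(pp3)=3>1 -> COPY to pp5. 6 ppages; refcounts: pp0:4 pp1:3 pp2:1 pp3:2 pp4:1 pp5:1

yes yes yes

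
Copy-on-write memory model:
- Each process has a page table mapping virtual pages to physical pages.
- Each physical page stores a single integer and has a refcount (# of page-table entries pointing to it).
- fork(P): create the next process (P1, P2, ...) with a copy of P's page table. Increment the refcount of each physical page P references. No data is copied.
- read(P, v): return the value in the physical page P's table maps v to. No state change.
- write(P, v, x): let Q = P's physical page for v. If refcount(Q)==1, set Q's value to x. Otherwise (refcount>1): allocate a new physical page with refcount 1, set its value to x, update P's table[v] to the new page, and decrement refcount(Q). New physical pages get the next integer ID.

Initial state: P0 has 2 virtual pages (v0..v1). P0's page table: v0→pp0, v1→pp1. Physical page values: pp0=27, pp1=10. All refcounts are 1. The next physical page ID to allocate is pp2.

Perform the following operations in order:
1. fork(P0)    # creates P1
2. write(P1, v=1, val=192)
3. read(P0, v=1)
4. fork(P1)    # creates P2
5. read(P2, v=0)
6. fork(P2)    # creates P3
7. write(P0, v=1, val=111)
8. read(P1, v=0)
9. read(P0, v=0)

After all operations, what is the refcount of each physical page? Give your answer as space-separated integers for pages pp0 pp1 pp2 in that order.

Op 1: fork(P0) -> P1. 2 ppages; refcounts: pp0:2 pp1:2
Op 2: write(P1, v1, 192). refcount(pp1)=2>1 -> COPY to pp2. 3 ppages; refcounts: pp0:2 pp1:1 pp2:1
Op 3: read(P0, v1) -> 10. No state change.
Op 4: fork(P1) -> P2. 3 ppages; refcounts: pp0:3 pp1:1 pp2:2
Op 5: read(P2, v0) -> 27. No state change.
Op 6: fork(P2) -> P3. 3 ppages; refcounts: pp0:4 pp1:1 pp2:3
Op 7: write(P0, v1, 111). refcount(pp1)=1 -> write in place. 3 ppages; refcounts: pp0:4 pp1:1 pp2:3
Op 8: read(P1, v0) -> 27. No state change.
Op 9: read(P0, v0) -> 27. No state change.

Answer: 4 1 3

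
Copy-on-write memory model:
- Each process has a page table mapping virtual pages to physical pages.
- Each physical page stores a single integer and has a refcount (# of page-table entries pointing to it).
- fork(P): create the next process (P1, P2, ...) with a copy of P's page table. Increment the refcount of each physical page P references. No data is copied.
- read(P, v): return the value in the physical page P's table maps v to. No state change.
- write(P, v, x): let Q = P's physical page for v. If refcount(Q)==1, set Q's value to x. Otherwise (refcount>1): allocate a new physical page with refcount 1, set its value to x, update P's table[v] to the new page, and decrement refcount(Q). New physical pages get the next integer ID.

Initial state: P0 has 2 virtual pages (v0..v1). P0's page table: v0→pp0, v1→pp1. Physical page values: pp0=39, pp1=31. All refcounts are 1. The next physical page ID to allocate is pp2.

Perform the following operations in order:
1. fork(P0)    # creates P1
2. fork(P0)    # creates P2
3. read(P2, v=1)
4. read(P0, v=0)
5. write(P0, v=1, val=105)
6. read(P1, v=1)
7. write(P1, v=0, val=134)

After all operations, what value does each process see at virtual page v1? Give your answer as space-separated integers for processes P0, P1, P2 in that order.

Op 1: fork(P0) -> P1. 2 ppages; refcounts: pp0:2 pp1:2
Op 2: fork(P0) -> P2. 2 ppages; refcounts: pp0:3 pp1:3
Op 3: read(P2, v1) -> 31. No state change.
Op 4: read(P0, v0) -> 39. No state change.
Op 5: write(P0, v1, 105). refcount(pp1)=3>1 -> COPY to pp2. 3 ppages; refcounts: pp0:3 pp1:2 pp2:1
Op 6: read(P1, v1) -> 31. No state change.
Op 7: write(P1, v0, 134). refcount(pp0)=3>1 -> COPY to pp3. 4 ppages; refcounts: pp0:2 pp1:2 pp2:1 pp3:1
P0: v1 -> pp2 = 105
P1: v1 -> pp1 = 31
P2: v1 -> pp1 = 31

Answer: 105 31 31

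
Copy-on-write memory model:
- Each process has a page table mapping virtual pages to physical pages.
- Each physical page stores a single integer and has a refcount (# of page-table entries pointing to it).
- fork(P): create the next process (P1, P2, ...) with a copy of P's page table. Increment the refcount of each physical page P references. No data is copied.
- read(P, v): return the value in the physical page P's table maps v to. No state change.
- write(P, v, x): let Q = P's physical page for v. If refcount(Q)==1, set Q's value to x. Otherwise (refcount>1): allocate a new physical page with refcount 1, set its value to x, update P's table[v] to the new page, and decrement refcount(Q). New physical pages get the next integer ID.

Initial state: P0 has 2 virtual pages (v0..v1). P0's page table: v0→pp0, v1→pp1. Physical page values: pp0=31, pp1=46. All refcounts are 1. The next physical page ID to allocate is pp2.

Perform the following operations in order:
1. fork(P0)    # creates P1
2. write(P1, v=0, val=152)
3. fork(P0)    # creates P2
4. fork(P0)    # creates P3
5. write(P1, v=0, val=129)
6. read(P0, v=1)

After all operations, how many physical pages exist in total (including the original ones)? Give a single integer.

Answer: 3

Derivation:
Op 1: fork(P0) -> P1. 2 ppages; refcounts: pp0:2 pp1:2
Op 2: write(P1, v0, 152). refcount(pp0)=2>1 -> COPY to pp2. 3 ppages; refcounts: pp0:1 pp1:2 pp2:1
Op 3: fork(P0) -> P2. 3 ppages; refcounts: pp0:2 pp1:3 pp2:1
Op 4: fork(P0) -> P3. 3 ppages; refcounts: pp0:3 pp1:4 pp2:1
Op 5: write(P1, v0, 129). refcount(pp2)=1 -> write in place. 3 ppages; refcounts: pp0:3 pp1:4 pp2:1
Op 6: read(P0, v1) -> 46. No state change.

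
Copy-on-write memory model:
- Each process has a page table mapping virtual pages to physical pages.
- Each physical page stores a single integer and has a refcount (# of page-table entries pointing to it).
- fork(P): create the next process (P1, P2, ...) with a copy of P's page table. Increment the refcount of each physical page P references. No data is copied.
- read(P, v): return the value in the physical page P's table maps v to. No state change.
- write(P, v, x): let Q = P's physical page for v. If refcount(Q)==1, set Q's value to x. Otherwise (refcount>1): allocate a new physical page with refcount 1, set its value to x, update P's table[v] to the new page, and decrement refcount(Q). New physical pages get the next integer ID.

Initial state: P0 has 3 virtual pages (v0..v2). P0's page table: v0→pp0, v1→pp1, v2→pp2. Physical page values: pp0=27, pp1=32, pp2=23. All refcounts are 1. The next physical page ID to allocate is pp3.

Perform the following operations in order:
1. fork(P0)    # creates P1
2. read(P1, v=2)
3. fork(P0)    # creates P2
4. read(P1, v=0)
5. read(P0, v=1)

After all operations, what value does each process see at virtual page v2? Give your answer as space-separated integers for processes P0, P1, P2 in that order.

Answer: 23 23 23

Derivation:
Op 1: fork(P0) -> P1. 3 ppages; refcounts: pp0:2 pp1:2 pp2:2
Op 2: read(P1, v2) -> 23. No state change.
Op 3: fork(P0) -> P2. 3 ppages; refcounts: pp0:3 pp1:3 pp2:3
Op 4: read(P1, v0) -> 27. No state change.
Op 5: read(P0, v1) -> 32. No state change.
P0: v2 -> pp2 = 23
P1: v2 -> pp2 = 23
P2: v2 -> pp2 = 23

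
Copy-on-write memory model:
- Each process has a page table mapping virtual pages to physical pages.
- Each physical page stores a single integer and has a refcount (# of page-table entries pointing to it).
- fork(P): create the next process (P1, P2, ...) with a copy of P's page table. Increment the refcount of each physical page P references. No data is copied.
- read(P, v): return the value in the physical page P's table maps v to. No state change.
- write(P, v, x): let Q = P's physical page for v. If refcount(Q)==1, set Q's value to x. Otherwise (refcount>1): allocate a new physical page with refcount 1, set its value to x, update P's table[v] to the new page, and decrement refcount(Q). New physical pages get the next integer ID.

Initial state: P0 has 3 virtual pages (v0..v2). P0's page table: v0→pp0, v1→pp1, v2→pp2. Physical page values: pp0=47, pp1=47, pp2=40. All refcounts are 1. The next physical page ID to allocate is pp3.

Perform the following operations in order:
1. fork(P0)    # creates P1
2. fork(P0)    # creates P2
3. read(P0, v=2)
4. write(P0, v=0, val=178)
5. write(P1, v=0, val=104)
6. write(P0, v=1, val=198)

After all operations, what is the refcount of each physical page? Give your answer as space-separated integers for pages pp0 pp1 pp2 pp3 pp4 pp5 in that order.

Answer: 1 2 3 1 1 1

Derivation:
Op 1: fork(P0) -> P1. 3 ppages; refcounts: pp0:2 pp1:2 pp2:2
Op 2: fork(P0) -> P2. 3 ppages; refcounts: pp0:3 pp1:3 pp2:3
Op 3: read(P0, v2) -> 40. No state change.
Op 4: write(P0, v0, 178). refcount(pp0)=3>1 -> COPY to pp3. 4 ppages; refcounts: pp0:2 pp1:3 pp2:3 pp3:1
Op 5: write(P1, v0, 104). refcount(pp0)=2>1 -> COPY to pp4. 5 ppages; refcounts: pp0:1 pp1:3 pp2:3 pp3:1 pp4:1
Op 6: write(P0, v1, 198). refcount(pp1)=3>1 -> COPY to pp5. 6 ppages; refcounts: pp0:1 pp1:2 pp2:3 pp3:1 pp4:1 pp5:1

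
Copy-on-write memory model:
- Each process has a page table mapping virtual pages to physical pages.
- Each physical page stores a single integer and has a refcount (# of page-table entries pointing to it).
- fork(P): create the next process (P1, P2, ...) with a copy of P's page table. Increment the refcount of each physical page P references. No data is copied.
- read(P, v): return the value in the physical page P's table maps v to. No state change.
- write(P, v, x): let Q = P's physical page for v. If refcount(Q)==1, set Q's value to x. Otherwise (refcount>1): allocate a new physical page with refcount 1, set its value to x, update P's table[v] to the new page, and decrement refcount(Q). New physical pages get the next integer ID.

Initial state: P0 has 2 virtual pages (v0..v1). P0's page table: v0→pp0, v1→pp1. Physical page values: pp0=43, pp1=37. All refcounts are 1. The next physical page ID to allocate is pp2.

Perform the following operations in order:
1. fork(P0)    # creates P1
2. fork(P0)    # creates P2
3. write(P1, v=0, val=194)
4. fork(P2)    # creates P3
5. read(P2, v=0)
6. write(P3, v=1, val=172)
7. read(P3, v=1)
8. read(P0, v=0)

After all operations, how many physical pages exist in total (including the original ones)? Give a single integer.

Op 1: fork(P0) -> P1. 2 ppages; refcounts: pp0:2 pp1:2
Op 2: fork(P0) -> P2. 2 ppages; refcounts: pp0:3 pp1:3
Op 3: write(P1, v0, 194). refcount(pp0)=3>1 -> COPY to pp2. 3 ppages; refcounts: pp0:2 pp1:3 pp2:1
Op 4: fork(P2) -> P3. 3 ppages; refcounts: pp0:3 pp1:4 pp2:1
Op 5: read(P2, v0) -> 43. No state change.
Op 6: write(P3, v1, 172). refcount(pp1)=4>1 -> COPY to pp3. 4 ppages; refcounts: pp0:3 pp1:3 pp2:1 pp3:1
Op 7: read(P3, v1) -> 172. No state change.
Op 8: read(P0, v0) -> 43. No state change.

Answer: 4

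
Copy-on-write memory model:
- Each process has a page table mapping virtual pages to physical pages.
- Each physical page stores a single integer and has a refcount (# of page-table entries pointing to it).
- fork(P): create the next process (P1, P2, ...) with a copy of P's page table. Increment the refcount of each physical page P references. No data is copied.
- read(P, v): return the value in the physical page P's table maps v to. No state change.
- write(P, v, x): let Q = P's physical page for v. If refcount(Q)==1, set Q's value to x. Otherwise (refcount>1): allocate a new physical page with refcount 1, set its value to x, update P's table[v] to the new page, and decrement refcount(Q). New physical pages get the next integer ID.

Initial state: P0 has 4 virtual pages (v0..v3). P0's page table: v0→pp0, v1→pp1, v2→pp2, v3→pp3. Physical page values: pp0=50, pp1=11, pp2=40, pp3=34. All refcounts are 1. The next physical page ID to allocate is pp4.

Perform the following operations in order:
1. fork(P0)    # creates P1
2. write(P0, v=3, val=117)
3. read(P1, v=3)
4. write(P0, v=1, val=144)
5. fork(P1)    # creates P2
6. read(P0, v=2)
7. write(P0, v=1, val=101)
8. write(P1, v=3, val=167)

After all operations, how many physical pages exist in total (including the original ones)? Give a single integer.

Op 1: fork(P0) -> P1. 4 ppages; refcounts: pp0:2 pp1:2 pp2:2 pp3:2
Op 2: write(P0, v3, 117). refcount(pp3)=2>1 -> COPY to pp4. 5 ppages; refcounts: pp0:2 pp1:2 pp2:2 pp3:1 pp4:1
Op 3: read(P1, v3) -> 34. No state change.
Op 4: write(P0, v1, 144). refcount(pp1)=2>1 -> COPY to pp5. 6 ppages; refcounts: pp0:2 pp1:1 pp2:2 pp3:1 pp4:1 pp5:1
Op 5: fork(P1) -> P2. 6 ppages; refcounts: pp0:3 pp1:2 pp2:3 pp3:2 pp4:1 pp5:1
Op 6: read(P0, v2) -> 40. No state change.
Op 7: write(P0, v1, 101). refcount(pp5)=1 -> write in place. 6 ppages; refcounts: pp0:3 pp1:2 pp2:3 pp3:2 pp4:1 pp5:1
Op 8: write(P1, v3, 167). refcount(pp3)=2>1 -> COPY to pp6. 7 ppages; refcounts: pp0:3 pp1:2 pp2:3 pp3:1 pp4:1 pp5:1 pp6:1

Answer: 7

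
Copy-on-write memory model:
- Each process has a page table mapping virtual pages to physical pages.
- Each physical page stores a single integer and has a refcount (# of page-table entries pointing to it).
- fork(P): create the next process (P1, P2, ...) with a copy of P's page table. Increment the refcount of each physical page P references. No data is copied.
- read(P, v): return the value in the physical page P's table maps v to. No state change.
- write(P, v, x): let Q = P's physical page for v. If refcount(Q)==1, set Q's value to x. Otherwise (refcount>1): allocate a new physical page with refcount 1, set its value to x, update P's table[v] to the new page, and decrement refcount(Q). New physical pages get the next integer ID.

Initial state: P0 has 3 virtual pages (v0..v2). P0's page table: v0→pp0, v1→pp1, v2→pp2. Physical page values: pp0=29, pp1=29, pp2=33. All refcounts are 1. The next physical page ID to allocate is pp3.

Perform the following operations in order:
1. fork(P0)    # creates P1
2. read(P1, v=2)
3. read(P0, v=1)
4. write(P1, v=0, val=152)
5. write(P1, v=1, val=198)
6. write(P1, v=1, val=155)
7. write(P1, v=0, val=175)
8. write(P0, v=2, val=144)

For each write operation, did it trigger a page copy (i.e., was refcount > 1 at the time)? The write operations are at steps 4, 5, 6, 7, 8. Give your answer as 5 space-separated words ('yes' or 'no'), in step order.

Op 1: fork(P0) -> P1. 3 ppages; refcounts: pp0:2 pp1:2 pp2:2
Op 2: read(P1, v2) -> 33. No state change.
Op 3: read(P0, v1) -> 29. No state change.
Op 4: write(P1, v0, 152). refcount(pp0)=2>1 -> COPY to pp3. 4 ppages; refcounts: pp0:1 pp1:2 pp2:2 pp3:1
Op 5: write(P1, v1, 198). refcount(pp1)=2>1 -> COPY to pp4. 5 ppages; refcounts: pp0:1 pp1:1 pp2:2 pp3:1 pp4:1
Op 6: write(P1, v1, 155). refcount(pp4)=1 -> write in place. 5 ppages; refcounts: pp0:1 pp1:1 pp2:2 pp3:1 pp4:1
Op 7: write(P1, v0, 175). refcount(pp3)=1 -> write in place. 5 ppages; refcounts: pp0:1 pp1:1 pp2:2 pp3:1 pp4:1
Op 8: write(P0, v2, 144). refcount(pp2)=2>1 -> COPY to pp5. 6 ppages; refcounts: pp0:1 pp1:1 pp2:1 pp3:1 pp4:1 pp5:1

yes yes no no yes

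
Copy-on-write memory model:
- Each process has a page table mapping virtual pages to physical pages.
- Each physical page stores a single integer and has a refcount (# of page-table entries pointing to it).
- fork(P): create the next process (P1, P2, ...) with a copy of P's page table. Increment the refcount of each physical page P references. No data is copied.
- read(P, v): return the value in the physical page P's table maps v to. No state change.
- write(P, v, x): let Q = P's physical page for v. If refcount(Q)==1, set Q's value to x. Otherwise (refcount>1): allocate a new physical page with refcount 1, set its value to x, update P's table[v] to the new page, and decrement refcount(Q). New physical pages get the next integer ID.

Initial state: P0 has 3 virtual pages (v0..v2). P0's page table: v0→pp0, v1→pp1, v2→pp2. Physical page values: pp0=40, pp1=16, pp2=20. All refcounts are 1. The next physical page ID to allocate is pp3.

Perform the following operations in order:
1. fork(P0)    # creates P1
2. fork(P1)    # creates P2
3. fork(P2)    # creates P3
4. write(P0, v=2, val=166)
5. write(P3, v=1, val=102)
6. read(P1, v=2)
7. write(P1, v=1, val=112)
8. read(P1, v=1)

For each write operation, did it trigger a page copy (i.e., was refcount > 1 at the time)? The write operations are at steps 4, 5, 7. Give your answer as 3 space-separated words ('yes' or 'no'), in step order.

Op 1: fork(P0) -> P1. 3 ppages; refcounts: pp0:2 pp1:2 pp2:2
Op 2: fork(P1) -> P2. 3 ppages; refcounts: pp0:3 pp1:3 pp2:3
Op 3: fork(P2) -> P3. 3 ppages; refcounts: pp0:4 pp1:4 pp2:4
Op 4: write(P0, v2, 166). refcount(pp2)=4>1 -> COPY to pp3. 4 ppages; refcounts: pp0:4 pp1:4 pp2:3 pp3:1
Op 5: write(P3, v1, 102). refcount(pp1)=4>1 -> COPY to pp4. 5 ppages; refcounts: pp0:4 pp1:3 pp2:3 pp3:1 pp4:1
Op 6: read(P1, v2) -> 20. No state change.
Op 7: write(P1, v1, 112). refcount(pp1)=3>1 -> COPY to pp5. 6 ppages; refcounts: pp0:4 pp1:2 pp2:3 pp3:1 pp4:1 pp5:1
Op 8: read(P1, v1) -> 112. No state change.

yes yes yes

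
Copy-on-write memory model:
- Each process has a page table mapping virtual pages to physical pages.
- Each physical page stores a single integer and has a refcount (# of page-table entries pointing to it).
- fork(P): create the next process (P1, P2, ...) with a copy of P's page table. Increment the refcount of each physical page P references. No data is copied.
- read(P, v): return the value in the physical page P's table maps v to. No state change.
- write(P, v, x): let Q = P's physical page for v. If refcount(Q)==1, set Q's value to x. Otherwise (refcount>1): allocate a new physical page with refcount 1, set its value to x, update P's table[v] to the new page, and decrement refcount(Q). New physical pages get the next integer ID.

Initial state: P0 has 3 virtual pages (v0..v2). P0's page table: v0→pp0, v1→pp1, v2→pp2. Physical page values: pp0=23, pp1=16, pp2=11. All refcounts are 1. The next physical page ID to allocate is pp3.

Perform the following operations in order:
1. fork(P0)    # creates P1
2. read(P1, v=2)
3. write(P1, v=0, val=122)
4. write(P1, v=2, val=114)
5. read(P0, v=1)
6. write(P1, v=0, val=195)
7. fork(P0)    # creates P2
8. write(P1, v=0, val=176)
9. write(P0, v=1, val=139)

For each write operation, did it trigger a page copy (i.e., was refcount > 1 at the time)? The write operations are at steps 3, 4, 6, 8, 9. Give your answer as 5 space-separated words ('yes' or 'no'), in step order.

Op 1: fork(P0) -> P1. 3 ppages; refcounts: pp0:2 pp1:2 pp2:2
Op 2: read(P1, v2) -> 11. No state change.
Op 3: write(P1, v0, 122). refcount(pp0)=2>1 -> COPY to pp3. 4 ppages; refcounts: pp0:1 pp1:2 pp2:2 pp3:1
Op 4: write(P1, v2, 114). refcount(pp2)=2>1 -> COPY to pp4. 5 ppages; refcounts: pp0:1 pp1:2 pp2:1 pp3:1 pp4:1
Op 5: read(P0, v1) -> 16. No state change.
Op 6: write(P1, v0, 195). refcount(pp3)=1 -> write in place. 5 ppages; refcounts: pp0:1 pp1:2 pp2:1 pp3:1 pp4:1
Op 7: fork(P0) -> P2. 5 ppages; refcounts: pp0:2 pp1:3 pp2:2 pp3:1 pp4:1
Op 8: write(P1, v0, 176). refcount(pp3)=1 -> write in place. 5 ppages; refcounts: pp0:2 pp1:3 pp2:2 pp3:1 pp4:1
Op 9: write(P0, v1, 139). refcount(pp1)=3>1 -> COPY to pp5. 6 ppages; refcounts: pp0:2 pp1:2 pp2:2 pp3:1 pp4:1 pp5:1

yes yes no no yes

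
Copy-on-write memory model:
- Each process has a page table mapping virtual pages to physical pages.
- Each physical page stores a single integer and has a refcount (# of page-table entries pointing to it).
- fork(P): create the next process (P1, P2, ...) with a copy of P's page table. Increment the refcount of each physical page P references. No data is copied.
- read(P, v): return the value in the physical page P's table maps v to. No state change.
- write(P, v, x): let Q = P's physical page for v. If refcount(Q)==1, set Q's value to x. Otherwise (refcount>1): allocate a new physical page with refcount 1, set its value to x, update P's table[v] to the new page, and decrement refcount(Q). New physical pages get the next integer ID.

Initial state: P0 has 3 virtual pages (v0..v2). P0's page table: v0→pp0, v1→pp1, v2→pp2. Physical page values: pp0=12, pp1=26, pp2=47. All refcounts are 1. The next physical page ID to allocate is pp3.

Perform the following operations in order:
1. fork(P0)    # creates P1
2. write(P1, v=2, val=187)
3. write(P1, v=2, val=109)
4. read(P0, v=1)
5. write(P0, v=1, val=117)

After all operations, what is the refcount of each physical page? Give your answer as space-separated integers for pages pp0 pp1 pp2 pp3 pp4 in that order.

Op 1: fork(P0) -> P1. 3 ppages; refcounts: pp0:2 pp1:2 pp2:2
Op 2: write(P1, v2, 187). refcount(pp2)=2>1 -> COPY to pp3. 4 ppages; refcounts: pp0:2 pp1:2 pp2:1 pp3:1
Op 3: write(P1, v2, 109). refcount(pp3)=1 -> write in place. 4 ppages; refcounts: pp0:2 pp1:2 pp2:1 pp3:1
Op 4: read(P0, v1) -> 26. No state change.
Op 5: write(P0, v1, 117). refcount(pp1)=2>1 -> COPY to pp4. 5 ppages; refcounts: pp0:2 pp1:1 pp2:1 pp3:1 pp4:1

Answer: 2 1 1 1 1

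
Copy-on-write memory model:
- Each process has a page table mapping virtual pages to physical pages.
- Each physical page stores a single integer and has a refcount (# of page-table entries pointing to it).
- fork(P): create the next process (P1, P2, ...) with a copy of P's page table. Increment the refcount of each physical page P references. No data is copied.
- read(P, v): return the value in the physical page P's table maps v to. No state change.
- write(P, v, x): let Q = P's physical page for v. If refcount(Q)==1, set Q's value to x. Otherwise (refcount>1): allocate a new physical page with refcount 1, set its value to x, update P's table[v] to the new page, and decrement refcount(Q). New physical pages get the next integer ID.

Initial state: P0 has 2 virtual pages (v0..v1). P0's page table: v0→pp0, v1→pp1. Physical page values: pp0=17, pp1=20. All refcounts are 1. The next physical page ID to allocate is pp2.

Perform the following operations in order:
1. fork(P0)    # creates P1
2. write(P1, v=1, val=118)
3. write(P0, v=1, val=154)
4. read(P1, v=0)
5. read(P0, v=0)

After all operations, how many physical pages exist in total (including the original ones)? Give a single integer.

Op 1: fork(P0) -> P1. 2 ppages; refcounts: pp0:2 pp1:2
Op 2: write(P1, v1, 118). refcount(pp1)=2>1 -> COPY to pp2. 3 ppages; refcounts: pp0:2 pp1:1 pp2:1
Op 3: write(P0, v1, 154). refcount(pp1)=1 -> write in place. 3 ppages; refcounts: pp0:2 pp1:1 pp2:1
Op 4: read(P1, v0) -> 17. No state change.
Op 5: read(P0, v0) -> 17. No state change.

Answer: 3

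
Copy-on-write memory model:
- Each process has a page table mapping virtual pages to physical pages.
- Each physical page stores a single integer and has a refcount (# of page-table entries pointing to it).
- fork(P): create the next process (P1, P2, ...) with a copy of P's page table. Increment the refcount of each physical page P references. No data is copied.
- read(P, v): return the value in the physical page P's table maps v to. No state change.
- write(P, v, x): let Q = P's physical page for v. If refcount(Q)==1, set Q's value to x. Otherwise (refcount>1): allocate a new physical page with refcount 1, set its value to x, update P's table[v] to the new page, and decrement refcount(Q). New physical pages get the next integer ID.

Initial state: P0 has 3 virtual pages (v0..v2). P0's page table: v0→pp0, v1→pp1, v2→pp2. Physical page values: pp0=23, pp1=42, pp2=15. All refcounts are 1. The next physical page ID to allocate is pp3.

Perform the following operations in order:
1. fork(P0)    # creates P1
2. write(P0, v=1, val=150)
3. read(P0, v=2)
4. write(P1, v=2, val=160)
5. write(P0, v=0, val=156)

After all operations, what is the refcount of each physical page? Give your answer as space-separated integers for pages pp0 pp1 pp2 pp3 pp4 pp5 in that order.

Op 1: fork(P0) -> P1. 3 ppages; refcounts: pp0:2 pp1:2 pp2:2
Op 2: write(P0, v1, 150). refcount(pp1)=2>1 -> COPY to pp3. 4 ppages; refcounts: pp0:2 pp1:1 pp2:2 pp3:1
Op 3: read(P0, v2) -> 15. No state change.
Op 4: write(P1, v2, 160). refcount(pp2)=2>1 -> COPY to pp4. 5 ppages; refcounts: pp0:2 pp1:1 pp2:1 pp3:1 pp4:1
Op 5: write(P0, v0, 156). refcount(pp0)=2>1 -> COPY to pp5. 6 ppages; refcounts: pp0:1 pp1:1 pp2:1 pp3:1 pp4:1 pp5:1

Answer: 1 1 1 1 1 1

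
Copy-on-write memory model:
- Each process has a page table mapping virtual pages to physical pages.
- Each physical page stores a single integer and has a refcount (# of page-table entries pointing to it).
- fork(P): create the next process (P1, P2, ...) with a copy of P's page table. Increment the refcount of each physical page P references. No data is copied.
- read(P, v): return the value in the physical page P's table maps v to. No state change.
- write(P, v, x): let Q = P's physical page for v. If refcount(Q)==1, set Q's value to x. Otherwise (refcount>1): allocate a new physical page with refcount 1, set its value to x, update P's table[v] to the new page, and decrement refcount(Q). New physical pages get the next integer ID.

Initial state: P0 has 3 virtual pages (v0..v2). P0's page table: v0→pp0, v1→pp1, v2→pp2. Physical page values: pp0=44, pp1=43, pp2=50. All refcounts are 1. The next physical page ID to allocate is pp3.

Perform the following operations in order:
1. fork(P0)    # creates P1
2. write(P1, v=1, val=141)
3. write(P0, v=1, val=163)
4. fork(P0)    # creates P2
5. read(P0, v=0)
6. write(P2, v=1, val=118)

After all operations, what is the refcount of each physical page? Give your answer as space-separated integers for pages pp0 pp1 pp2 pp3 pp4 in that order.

Op 1: fork(P0) -> P1. 3 ppages; refcounts: pp0:2 pp1:2 pp2:2
Op 2: write(P1, v1, 141). refcount(pp1)=2>1 -> COPY to pp3. 4 ppages; refcounts: pp0:2 pp1:1 pp2:2 pp3:1
Op 3: write(P0, v1, 163). refcount(pp1)=1 -> write in place. 4 ppages; refcounts: pp0:2 pp1:1 pp2:2 pp3:1
Op 4: fork(P0) -> P2. 4 ppages; refcounts: pp0:3 pp1:2 pp2:3 pp3:1
Op 5: read(P0, v0) -> 44. No state change.
Op 6: write(P2, v1, 118). refcount(pp1)=2>1 -> COPY to pp4. 5 ppages; refcounts: pp0:3 pp1:1 pp2:3 pp3:1 pp4:1

Answer: 3 1 3 1 1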